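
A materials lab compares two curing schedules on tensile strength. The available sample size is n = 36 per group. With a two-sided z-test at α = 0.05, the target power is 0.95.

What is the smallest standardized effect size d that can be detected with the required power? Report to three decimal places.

d ≈ 0.850

Need Φ(δ − 1.960) = 0.95, so δ = 1.960 + 1.645 = 3.605.
(The second rejection-region term Φ(−δ − z_{α/2}) is negligible and dropped.)
δ = d·√(n/2) ⇒ d = δ/√(n/2) = 3.605/√(36/2) = 0.8497.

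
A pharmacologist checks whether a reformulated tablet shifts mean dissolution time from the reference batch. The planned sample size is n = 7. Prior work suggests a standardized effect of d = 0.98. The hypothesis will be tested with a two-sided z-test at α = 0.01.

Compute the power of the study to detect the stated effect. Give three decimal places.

Noncentrality parameter: δ = d·√n = 0.98 × √7 = 2.5928
Two-sided α = 0.01 → critical value z_{0.005} = 2.576.
Power = Φ(δ − 2.576) + Φ(−δ − 2.576) = Φ(0.017) + Φ(-5.169) = 0.5068 + 0.0000 = 0.5068.

Power ≈ 0.507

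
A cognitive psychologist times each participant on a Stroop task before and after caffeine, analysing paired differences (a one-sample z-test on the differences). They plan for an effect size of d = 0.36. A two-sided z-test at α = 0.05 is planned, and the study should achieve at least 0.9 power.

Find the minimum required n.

Set Φ(δ − 1.960) = 0.9; then δ − 1.960 = Φ⁻¹(0.9) = 1.282, giving δ = 3.242.
(The Φ(−δ − z_{α/2}) term is vanishingly small for δ > 0 and is dropped in the standard sample-size formula.)
δ = d·√n ⇒ n = (δ/d)² = (3.242 / 0.36)² = 81.08.
Round up to the next whole unit.

n = 82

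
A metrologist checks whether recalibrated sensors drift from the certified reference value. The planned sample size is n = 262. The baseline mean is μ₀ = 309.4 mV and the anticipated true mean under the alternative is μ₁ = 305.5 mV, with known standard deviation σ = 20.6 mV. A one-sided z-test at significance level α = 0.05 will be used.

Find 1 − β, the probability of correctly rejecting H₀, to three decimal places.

Standardized effect: d = |μ₁ − μ₀| / σ = |305.5 − 309.4| / 20.6 = 0.1893
Noncentrality parameter: δ = d·√n = 0.1893 × √262 = 3.0644
Critical value for a one-sided test at α = 0.05: z_α = 1.645.
Power = Φ(δ − 1.645) = Φ(1.420) = 0.9221.

Power ≈ 0.922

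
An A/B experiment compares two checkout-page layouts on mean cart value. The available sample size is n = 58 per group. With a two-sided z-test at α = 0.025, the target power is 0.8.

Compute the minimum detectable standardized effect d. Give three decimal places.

d ≈ 0.573

Required noncentrality: δ = z_{0.0125} + z_{0.20} = 2.241 + 0.842 = 3.083.
(Lower-tail contribution to power is negligible for δ > 0.)
δ = d·√(n/2) ⇒ d = δ/√(n/2) = 3.083/√(58/2) = 0.5725.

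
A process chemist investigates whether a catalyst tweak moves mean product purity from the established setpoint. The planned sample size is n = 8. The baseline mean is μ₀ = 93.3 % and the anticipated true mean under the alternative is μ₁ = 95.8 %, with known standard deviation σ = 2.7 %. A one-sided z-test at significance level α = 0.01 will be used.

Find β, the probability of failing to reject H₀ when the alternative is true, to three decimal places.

β ≈ 0.385

Standardized effect: d = |μ₁ − μ₀| / σ = |95.8 − 93.3| / 2.7 = 0.9259
Noncentrality parameter: δ = d·√n = 0.9259 × √8 = 2.6189
One-sided α = 0.01 → critical value z_{0.01} = 2.326.
Power = P(Z > 2.326 − δ) = Φ(0.293) = 0.6151.
Type II error: β = 1 − power = 1 − 0.6151 = 0.3849.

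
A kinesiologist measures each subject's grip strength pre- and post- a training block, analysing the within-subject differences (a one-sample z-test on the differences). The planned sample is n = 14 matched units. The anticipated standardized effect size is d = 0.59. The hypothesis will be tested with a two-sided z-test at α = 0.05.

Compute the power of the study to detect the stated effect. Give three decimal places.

Noncentrality parameter: δ = d·√n = 0.59 × √14 = 2.2076
Critical value for a two-sided test at α = 0.05: z_{α/2} = 1.960.
Power = Φ(δ − 1.960) + Φ(−δ − 1.960) = Φ(0.248) + Φ(-4.168) = 0.5978 + 0.0000 = 0.5978.

Power ≈ 0.598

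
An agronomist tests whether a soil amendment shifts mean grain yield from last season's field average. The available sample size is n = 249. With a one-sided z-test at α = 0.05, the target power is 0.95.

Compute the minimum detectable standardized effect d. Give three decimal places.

Need Φ(δ − 1.645) = 0.95, so δ = 1.645 + 1.645 = 3.290.
δ = d·√n ⇒ d = δ/√n = 3.290/√249 = 0.2085.

d ≈ 0.208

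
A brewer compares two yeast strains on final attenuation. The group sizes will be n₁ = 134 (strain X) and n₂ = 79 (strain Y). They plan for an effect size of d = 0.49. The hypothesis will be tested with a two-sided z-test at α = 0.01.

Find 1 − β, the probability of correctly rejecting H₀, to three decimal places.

Power ≈ 0.810

Noncentrality parameter: δ = d / √(1/n₁ + 1/n₂) = 0.49 / √(1/134 + 1/79) = 3.4544
Critical value for a two-sided test at α = 0.01: z_{α/2} = 2.576.
Power = Φ(δ − 2.576) + Φ(−δ − 2.576) = Φ(0.879) + Φ(-6.030) = 0.8102 + 0.0000 = 0.8102.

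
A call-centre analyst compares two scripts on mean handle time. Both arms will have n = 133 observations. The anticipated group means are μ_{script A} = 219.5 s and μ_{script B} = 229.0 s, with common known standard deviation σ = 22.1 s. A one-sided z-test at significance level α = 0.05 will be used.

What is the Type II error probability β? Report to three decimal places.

Standardized effect: d = |μ_{script A} − μ_{script B}| / σ = |219.5 − 229.0| / 22.1 = 0.4299
Noncentrality parameter: δ = d·√(n/2) = 0.4299 × √(133/2) = 3.5054
Critical value for a one-sided test at α = 0.05: z_α = 1.645.
Power = P(Z > 1.645 − δ) = Φ(1.861) = 0.9686.
Type II error: β = 1 − power = 1 − 0.9686 = 0.0314.

β ≈ 0.031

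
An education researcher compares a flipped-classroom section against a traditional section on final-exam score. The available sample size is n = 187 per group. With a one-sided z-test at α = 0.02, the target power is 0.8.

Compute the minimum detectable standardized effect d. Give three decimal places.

Required noncentrality: δ = z_{0.02} + z_{0.20} = 2.054 + 0.842 = 2.895.
δ = d·√(n/2) ⇒ d = δ/√(n/2) = 2.895/√(187/2) = 0.2994.

d ≈ 0.299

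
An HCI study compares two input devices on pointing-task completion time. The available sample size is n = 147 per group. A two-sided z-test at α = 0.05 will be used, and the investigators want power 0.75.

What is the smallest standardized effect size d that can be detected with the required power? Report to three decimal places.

Need Φ(δ − 1.960) = 0.75, so δ = 1.960 + 0.674 = 2.634.
(Lower-tail contribution to power is negligible for δ > 0.)
δ = d·√(n/2) ⇒ d = δ/√(n/2) = 2.634/√(147/2) = 0.3073.

d ≈ 0.307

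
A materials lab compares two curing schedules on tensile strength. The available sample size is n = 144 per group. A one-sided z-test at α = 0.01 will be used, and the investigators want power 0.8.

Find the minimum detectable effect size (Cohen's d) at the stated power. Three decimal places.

d ≈ 0.373

Need Φ(δ − 2.326) = 0.8, so δ = 2.326 + 0.842 = 3.168.
δ = d·√(n/2) ⇒ d = δ/√(n/2) = 3.168/√(144/2) = 0.3733.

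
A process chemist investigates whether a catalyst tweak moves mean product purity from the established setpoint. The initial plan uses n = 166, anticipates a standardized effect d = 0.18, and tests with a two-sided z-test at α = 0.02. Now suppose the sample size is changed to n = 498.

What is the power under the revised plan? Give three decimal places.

With n = 498: δ = d·√n = 0.18 × √498 = 4.0169. Critical value z_{0.01} = 2.326.
Revised power = Φ(δ − 2.326) + Φ(−δ − 2.326) = Φ(1.691) + Φ(-6.343) = 0.9545 + 0.0000 = 0.9545.

Power ≈ 0.955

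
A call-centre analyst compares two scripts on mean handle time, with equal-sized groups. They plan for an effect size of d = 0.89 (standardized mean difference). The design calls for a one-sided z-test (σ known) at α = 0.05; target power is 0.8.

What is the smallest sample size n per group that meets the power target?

n = 16 per group

For power 0.8 need Φ(δ − z_{0.05}) = 0.8, so δ = z_{0.05} + z_{0.20} = 1.645 + 0.842 = 2.486.
δ = d·√(n/2) ⇒ n = 2(δ/d)² = 2 × (2.486 / 0.89)² = 15.61.
Rounding up, n = 16 per group.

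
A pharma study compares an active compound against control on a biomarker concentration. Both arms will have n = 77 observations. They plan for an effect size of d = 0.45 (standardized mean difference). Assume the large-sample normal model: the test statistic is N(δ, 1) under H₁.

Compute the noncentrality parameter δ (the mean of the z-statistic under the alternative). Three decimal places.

δ ≈ 2.792

δ = d·√(n/2) = 0.45 × √(77/2) = 2.7922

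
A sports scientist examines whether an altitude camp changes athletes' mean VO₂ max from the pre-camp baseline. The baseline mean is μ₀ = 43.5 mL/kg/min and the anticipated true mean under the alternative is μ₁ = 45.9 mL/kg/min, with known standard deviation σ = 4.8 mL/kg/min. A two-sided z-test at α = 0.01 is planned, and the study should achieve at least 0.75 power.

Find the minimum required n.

Standardized effect: d = |μ₁ − μ₀| / σ = |45.9 − 43.5| / 4.8 = 0.5000
For power 0.75 need Φ(δ − z_{0.005}) = 0.75, so δ = z_{0.005} + z_{0.25} = 2.576 + 0.674 = 3.250.
(Ignoring the negligible lower-tail rejection probability gives the usual closed-form inversion.)
δ = d·√n ⇒ n = (δ/d)² = (3.250 / 0.5000)² = 42.26.
Rounding up, n = 43.

n = 43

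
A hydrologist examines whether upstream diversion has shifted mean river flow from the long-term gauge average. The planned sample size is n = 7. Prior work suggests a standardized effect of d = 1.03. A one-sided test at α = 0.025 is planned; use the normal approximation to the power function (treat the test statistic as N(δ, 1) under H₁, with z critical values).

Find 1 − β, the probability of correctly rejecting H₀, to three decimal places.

Power ≈ 0.778

Noncentrality parameter: δ = d·√n = 1.03 × √7 = 2.7251
Critical value for a one-sided test at α = 0.025: z_α = 1.960.
Power = Φ(δ − 1.960) = Φ(0.765) = 0.7779.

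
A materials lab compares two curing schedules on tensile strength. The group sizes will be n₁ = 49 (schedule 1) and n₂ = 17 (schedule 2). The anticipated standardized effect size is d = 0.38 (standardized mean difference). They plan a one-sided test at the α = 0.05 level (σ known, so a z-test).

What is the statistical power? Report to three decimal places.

Noncentrality parameter: δ = d / √(1/n₁ + 1/n₂) = 0.38 / √(1/49 + 1/17) = 1.3500
One-sided α = 0.05 → critical value z_{0.05} = 1.645.
Power = P(Z > 1.645 − δ) = Φ(-0.295) = 0.3841.

Power ≈ 0.384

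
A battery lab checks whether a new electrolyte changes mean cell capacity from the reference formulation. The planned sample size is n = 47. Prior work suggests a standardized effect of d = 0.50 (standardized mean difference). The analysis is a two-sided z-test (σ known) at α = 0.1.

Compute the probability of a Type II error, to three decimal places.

Noncentrality parameter: δ = d·√n = 0.50 × √47 = 3.4278
Two-sided α = 0.1 → critical value z_{0.05} = 1.645.
Power = Φ(δ − 1.645) + Φ(−δ − 1.645) = Φ(1.783) + Φ(-5.073) = 0.9627 + 0.0000 = 0.9627.
Type II error: β = 1 − power = 1 − 0.9627 = 0.0373.

β ≈ 0.037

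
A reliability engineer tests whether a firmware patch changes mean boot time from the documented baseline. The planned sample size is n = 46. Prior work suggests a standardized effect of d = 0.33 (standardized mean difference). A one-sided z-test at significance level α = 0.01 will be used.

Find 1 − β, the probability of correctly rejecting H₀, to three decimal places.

Power ≈ 0.465

Noncentrality parameter: λ = d·√n = 0.33 × √46 = 2.2382
Critical value for a one-sided test at α = 0.01: z_α = 2.326.
Power = Φ(λ − 2.326) = Φ(-0.088) = 0.4649.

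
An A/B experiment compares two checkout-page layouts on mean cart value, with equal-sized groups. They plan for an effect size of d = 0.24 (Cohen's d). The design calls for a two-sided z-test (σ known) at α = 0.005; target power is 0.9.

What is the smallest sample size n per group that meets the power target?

Set Φ(δ − 2.807) = 0.9; then δ − 2.807 = Φ⁻¹(0.9) = 1.282, giving δ = 4.089.
(For δ > 0 the lower-tail rejection region contributes negligibly to power, so the one-term inversion is standard.)
δ = d·√(n/2) ⇒ n = 2(δ/d)² = 2 × (4.089 / 0.24)² = 580.44.
Rounding up, n = 581 per group.

n = 581 per group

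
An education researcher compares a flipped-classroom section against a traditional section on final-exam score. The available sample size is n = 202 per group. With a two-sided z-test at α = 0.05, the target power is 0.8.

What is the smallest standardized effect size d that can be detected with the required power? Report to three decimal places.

d ≈ 0.279

Required noncentrality: δ = z_{0.025} + z_{0.20} = 1.960 + 0.842 = 2.802.
(Lower-tail contribution to power is negligible for δ > 0.)
δ = d·√(n/2) ⇒ d = δ/√(n/2) = 2.802/√(202/2) = 0.2788.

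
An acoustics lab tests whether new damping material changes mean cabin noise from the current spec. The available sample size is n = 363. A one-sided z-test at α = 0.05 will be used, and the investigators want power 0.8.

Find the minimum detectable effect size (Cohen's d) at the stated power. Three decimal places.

d ≈ 0.131

Required noncentrality: δ = z_{0.05} + z_{0.20} = 1.645 + 0.842 = 2.486.
δ = d·√n ⇒ d = δ/√n = 2.486/√363 = 0.1305.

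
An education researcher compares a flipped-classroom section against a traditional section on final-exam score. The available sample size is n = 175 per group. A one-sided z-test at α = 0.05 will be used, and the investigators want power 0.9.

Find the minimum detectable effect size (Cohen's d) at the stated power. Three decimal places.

Need Φ(δ − 1.645) = 0.9, so δ = 1.645 + 1.282 = 2.926.
δ = d·√(n/2) ⇒ d = δ/√(n/2) = 2.926/√(175/2) = 0.3128.

d ≈ 0.313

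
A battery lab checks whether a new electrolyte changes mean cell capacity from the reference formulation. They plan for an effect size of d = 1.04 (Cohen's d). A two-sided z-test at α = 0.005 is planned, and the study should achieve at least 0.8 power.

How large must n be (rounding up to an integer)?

Set Φ(δ − 2.807) = 0.8; then δ − 2.807 = Φ⁻¹(0.8) = 0.842, giving δ = 3.649.
(Ignoring the negligible lower-tail rejection probability gives the usual closed-form inversion.)
δ = d·√n ⇒ n = (δ/d)² = (3.649 / 1.04)² = 12.31.
Round up to the next whole unit.

n = 13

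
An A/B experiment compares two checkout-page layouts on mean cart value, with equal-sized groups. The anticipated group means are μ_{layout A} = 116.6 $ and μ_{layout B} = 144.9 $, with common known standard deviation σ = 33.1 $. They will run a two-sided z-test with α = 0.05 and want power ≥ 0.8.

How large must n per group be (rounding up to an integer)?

Standardized effect: d = |μ_{layout A} − μ_{layout B}| / σ = |116.6 − 144.9| / 33.1 = 0.8550
Set Φ(δ − 1.960) = 0.8; then δ − 1.960 = Φ⁻¹(0.8) = 0.842, giving δ = 2.802.
(For δ > 0 the lower-tail rejection region contributes negligibly to power, so the one-term inversion is standard.)
δ = d·√(n/2) ⇒ n = 2(δ/d)² = 2 × (2.802 / 0.8550)² = 21.47.
Round up to the next whole unit.

n = 22 per group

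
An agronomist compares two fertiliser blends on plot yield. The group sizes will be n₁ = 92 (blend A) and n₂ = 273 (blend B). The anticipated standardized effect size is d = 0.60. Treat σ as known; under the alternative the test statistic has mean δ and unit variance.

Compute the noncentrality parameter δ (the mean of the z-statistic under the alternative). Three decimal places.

The noncentrality parameter scales effect size by the design's sample-size factor: δ = d / √(1/n₁ + 1/n₂) = 0.60 / √(1/92 + 1/273) = 4.9771

δ ≈ 4.977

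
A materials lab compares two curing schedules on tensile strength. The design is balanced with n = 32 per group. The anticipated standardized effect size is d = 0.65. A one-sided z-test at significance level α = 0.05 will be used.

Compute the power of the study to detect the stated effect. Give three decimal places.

Noncentrality parameter: λ = d·√(n/2) = 0.65 × √(32/2) = 2.6000
Critical value for a one-sided test at α = 0.05: z_α = 1.645.
Power = P(Z > 1.645 − λ) = Φ(0.955) = 0.8302.

Power ≈ 0.830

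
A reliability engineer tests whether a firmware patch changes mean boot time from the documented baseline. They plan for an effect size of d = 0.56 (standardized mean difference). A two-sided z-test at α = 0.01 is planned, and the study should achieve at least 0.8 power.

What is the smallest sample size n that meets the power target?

n = 38

Set Φ(δ − 2.576) = 0.8; then δ − 2.576 = Φ⁻¹(0.8) = 0.842, giving δ = 3.417.
(Ignoring the negligible lower-tail rejection probability gives the usual closed-form inversion.)
δ = d·√n ⇒ n = (δ/d)² = (3.417 / 0.56)² = 37.24.
Rounding up, n = 38.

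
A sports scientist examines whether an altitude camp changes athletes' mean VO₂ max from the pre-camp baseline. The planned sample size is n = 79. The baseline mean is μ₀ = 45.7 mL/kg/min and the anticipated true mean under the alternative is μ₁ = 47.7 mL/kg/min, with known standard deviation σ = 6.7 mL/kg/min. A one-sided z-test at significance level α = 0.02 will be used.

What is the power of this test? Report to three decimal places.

Standardized effect: d = |μ₁ − μ₀| / σ = |47.7 − 45.7| / 6.7 = 0.2985
Noncentrality parameter: δ = d·√n = 0.2985 × √79 = 2.6532
Critical value for a one-sided test at α = 0.02: z_α = 2.054.
Power = Φ(δ − 2.054) = Φ(0.599) = 0.7256.

Power ≈ 0.726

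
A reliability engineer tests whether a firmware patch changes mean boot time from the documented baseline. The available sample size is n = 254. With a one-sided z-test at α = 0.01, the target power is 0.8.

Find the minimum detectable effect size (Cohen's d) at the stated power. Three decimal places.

Required noncentrality: δ = z_{0.01} + z_{0.20} = 2.326 + 0.842 = 3.168.
δ = d·√n ⇒ d = δ/√n = 3.168/√254 = 0.1988.

d ≈ 0.199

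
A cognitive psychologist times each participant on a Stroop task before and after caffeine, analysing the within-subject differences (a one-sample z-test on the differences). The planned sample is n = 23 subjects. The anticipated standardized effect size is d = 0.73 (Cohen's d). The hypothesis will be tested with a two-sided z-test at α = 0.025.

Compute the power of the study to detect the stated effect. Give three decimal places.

Power ≈ 0.896

Noncentrality parameter: δ = d·√n = 0.73 × √23 = 3.5010
Critical value for a two-sided test at α = 0.025: z_{α/2} = 2.241.
Power = Φ(δ − 2.241) + Φ(−δ − 2.241) = Φ(1.260) + Φ(-5.742) = 0.8961 + 0.0000 = 0.8961.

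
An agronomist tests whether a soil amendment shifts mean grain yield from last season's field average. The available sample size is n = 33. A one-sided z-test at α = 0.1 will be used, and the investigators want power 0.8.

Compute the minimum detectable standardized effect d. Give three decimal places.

Need Φ(δ − 1.282) = 0.8, so δ = 1.282 + 0.842 = 2.123.
δ = d·√n ⇒ d = δ/√n = 2.123/√33 = 0.3696.

d ≈ 0.370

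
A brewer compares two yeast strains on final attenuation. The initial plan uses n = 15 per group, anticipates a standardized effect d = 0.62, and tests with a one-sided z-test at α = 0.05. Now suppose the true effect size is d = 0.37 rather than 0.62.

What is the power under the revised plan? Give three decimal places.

Power ≈ 0.264

With d = 0.37: δ = d·√(n/2) = 0.37 × √(15/2) = 1.0133. Critical value z_{0.05} = 1.645.
Revised power = Φ(δ − 1.645) = Φ(-0.632) = 0.2638.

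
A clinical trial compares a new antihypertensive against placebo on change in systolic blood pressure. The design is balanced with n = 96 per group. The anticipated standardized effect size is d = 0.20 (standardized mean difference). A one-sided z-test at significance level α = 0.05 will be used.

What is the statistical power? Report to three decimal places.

Noncentrality parameter: δ = d·√(n/2) = 0.20 × √(96/2) = 1.3856
One-sided α = 0.05 → critical value z_{0.05} = 1.645.
Power = P(Z > 1.645 − δ) = Φ(-0.259) = 0.3977.

Power ≈ 0.398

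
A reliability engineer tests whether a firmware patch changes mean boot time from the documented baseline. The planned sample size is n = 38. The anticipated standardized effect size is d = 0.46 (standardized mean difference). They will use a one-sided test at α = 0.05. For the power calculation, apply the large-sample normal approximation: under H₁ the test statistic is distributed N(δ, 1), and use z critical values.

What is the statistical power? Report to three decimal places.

Power ≈ 0.883

Noncentrality parameter: δ = d·√n = 0.46 × √38 = 2.8356
One-sided α = 0.05 → critical value z_{0.05} = 1.645.
Power = P(Z > 1.645 − δ) = Φ(1.191) = 0.8831.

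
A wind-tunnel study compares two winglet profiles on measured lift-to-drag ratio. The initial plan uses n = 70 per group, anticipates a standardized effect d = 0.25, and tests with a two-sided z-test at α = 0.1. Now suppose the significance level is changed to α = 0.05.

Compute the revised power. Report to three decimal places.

Power ≈ 0.316

δ = d·√(n/2) = 0.25 × √(70/2) = 1.4790 (unchanged). New critical value: z_{0.025} = 1.960.
Revised power = Φ(δ − 1.960) + Φ(−δ − 1.960) = Φ(-0.481) + Φ(-3.439) = 0.3153 + 0.0003 = 0.3156.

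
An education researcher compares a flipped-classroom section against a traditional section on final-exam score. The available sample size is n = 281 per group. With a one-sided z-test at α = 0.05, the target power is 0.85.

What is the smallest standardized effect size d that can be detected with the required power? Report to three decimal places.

Required noncentrality: δ = z_{0.05} + z_{0.15} = 1.645 + 1.036 = 2.681.
δ = d·√(n/2) ⇒ d = δ/√(n/2) = 2.681/√(281/2) = 0.2262.

d ≈ 0.226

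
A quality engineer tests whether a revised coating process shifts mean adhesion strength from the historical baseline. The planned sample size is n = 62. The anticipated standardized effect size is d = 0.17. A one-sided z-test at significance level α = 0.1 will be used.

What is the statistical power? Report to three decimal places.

Power ≈ 0.523

Noncentrality parameter: δ = d·√n = 0.17 × √62 = 1.3386
One-sided α = 0.1 → critical value z_{0.1} = 1.282.
Power = Φ(δ − 1.282) = Φ(0.057) = 0.5227.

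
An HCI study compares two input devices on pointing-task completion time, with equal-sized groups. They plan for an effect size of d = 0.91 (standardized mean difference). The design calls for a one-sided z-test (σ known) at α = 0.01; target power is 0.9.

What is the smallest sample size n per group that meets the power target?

Set Φ(δ − 2.326) = 0.9; then δ − 2.326 = Φ⁻¹(0.9) = 1.282, giving δ = 3.608.
δ = d·√(n/2) ⇒ n = 2(δ/d)² = 2 × (3.608 / 0.91)² = 31.44.
Rounding up, n = 32 per group.

n = 32 per group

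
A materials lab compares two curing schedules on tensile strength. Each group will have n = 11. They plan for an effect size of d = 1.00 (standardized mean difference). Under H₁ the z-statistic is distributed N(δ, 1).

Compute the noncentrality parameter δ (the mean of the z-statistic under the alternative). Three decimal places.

δ ≈ 2.345

The noncentrality parameter scales effect size by the design's sample-size factor: δ = d·√(n/2) = 1.00 × √(11/2) = 2.3452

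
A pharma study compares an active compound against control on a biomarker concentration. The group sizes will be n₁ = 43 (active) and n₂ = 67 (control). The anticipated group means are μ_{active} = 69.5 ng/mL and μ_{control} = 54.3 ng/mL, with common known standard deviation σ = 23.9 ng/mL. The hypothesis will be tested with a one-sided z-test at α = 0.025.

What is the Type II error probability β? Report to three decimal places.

β ≈ 0.098

Standardized effect: d = |μ_{active} − μ_{control}| / σ = |69.5 − 54.3| / 23.9 = 0.6360
Noncentrality parameter: δ = d / √(1/n₁ + 1/n₂) = 0.6360 / √(1/43 + 1/67) = 3.2548
Critical value for a one-sided test at α = 0.025: z_α = 1.960.
Power = P(Z > 1.960 − δ) = Φ(1.295) = 0.9023.
Type II error: β = 1 − power = 1 − 0.9023 = 0.0977.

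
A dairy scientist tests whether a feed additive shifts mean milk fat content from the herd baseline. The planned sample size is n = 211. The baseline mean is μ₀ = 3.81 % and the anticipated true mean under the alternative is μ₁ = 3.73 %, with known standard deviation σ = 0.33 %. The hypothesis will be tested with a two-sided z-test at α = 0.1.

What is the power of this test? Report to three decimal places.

Standardized effect: d = |μ₁ − μ₀| / σ = |3.73 − 3.81| / 0.33 = 0.2424
Noncentrality parameter: δ = d·√n = 0.2424 × √211 = 3.5214
Critical value for a two-sided test at α = 0.1: z_{α/2} = 1.645.
Power = Φ(δ − 1.645) + Φ(−δ − 1.645) = Φ(1.877) + Φ(-5.166) = 0.9697 + 0.0000 = 0.9697.

Power ≈ 0.970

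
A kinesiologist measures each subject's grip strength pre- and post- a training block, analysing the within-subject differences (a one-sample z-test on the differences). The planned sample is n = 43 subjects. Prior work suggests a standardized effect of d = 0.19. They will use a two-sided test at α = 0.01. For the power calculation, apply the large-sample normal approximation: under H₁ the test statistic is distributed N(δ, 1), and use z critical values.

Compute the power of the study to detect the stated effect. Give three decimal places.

Power ≈ 0.092

Noncentrality parameter: δ = d·√n = 0.19 × √43 = 1.2459
Critical value for a two-sided test at α = 0.01: z_{α/2} = 2.576.
Power = Φ(δ − 2.576) + Φ(−δ − 2.576) = Φ(-1.330) + Φ(-3.822) = 0.0918 + 0.0001 = 0.0918.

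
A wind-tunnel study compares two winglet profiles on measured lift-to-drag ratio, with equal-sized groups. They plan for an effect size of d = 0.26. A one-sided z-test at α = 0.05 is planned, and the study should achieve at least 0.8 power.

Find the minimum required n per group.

Set Φ(δ − 1.645) = 0.8; then δ − 1.645 = Φ⁻¹(0.8) = 0.842, giving δ = 2.486.
δ = d·√(n/2) ⇒ n = 2(δ/d)² = 2 × (2.486 / 0.26)² = 182.92.
Rounding up, n = 183 per group.

n = 183 per group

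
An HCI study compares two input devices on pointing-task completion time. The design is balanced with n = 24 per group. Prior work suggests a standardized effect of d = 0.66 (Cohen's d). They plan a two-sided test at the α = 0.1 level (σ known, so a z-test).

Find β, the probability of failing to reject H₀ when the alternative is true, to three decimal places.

Noncentrality parameter: λ = d·√(n/2) = 0.66 × √(24/2) = 2.2863
Critical value for a two-sided test at α = 0.1: z_{α/2} = 1.645.
Power = Φ(λ − 1.645) + Φ(−λ − 1.645) = Φ(0.641) + Φ(-3.931) = 0.7394 + 0.0000 = 0.7394.
Type II error: β = 1 − power = 1 − 0.7394 = 0.2606.

β ≈ 0.261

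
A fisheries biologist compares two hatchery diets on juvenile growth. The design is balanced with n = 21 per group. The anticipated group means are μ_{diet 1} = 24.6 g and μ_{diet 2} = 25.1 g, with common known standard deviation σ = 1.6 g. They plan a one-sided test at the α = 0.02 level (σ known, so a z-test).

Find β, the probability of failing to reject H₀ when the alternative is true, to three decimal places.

Standardized effect: d = |μ_{diet 1} − μ_{diet 2}| / σ = |24.6 − 25.1| / 1.6 = 0.3125
Noncentrality parameter: λ = d·√(n/2) = 0.3125 × √(21/2) = 1.0126
Critical value for a one-sided test at α = 0.02: z_α = 2.054.
Power = Φ(λ − 2.054) = Φ(-1.041) = 0.1489.
Type II error: β = 1 − power = 1 − 0.1489 = 0.8511.

β ≈ 0.851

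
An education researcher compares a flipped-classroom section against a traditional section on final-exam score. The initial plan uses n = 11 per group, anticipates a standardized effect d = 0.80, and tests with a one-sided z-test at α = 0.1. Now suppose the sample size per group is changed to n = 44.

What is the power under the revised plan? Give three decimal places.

With n = 44 per group: δ = d·√(n/2) = 0.80 × √(44/2) = 3.7523. Critical value z_{0.1} = 1.282.
Revised power = P(Z > 1.282 − δ) = Φ(2.471) = 0.9933.

Power ≈ 0.993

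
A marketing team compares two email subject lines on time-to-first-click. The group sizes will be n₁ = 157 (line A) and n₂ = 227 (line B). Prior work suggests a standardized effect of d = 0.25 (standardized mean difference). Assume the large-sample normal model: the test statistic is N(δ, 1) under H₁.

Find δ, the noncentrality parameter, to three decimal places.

δ ≈ 2.408

δ = d / √(1/n₁ + 1/n₂) = 0.25 / √(1/157 + 1/227) = 2.4084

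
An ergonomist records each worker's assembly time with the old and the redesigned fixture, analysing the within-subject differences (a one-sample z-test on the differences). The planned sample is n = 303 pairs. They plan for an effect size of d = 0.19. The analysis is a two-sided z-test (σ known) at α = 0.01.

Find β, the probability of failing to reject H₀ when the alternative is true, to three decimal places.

Noncentrality parameter: δ = d·√n = 0.19 × √303 = 3.3073
Two-sided α = 0.01 → critical value z_{0.005} = 2.576.
Power = Φ(δ − 2.576) + Φ(−δ − 2.576) = Φ(0.731) + Φ(-5.883) = 0.7678 + 0.0000 = 0.7678.
Type II error: β = 1 − power = 1 − 0.7678 = 0.2322.

β ≈ 0.232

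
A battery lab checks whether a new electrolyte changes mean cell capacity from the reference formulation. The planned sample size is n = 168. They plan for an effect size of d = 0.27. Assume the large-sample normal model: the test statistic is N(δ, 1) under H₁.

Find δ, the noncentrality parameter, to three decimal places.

δ = d·√n = 0.27 × √168 = 3.4996

δ ≈ 3.500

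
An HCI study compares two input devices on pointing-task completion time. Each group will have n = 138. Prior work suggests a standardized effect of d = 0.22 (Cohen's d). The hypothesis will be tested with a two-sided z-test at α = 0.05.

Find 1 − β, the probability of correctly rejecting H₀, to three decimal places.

Noncentrality parameter: δ = d·√(n/2) = 0.22 × √(138/2) = 1.8275
Critical value for a two-sided test at α = 0.05: z_{α/2} = 1.960.
Power = Φ(δ − 1.960) + Φ(−δ − 1.960) = Φ(-0.133) + Φ(-3.787) = 0.4473 + 0.0001 = 0.4474.

Power ≈ 0.447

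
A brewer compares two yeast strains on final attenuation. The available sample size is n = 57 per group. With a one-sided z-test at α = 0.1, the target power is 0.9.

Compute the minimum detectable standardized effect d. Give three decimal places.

Need Φ(δ − 1.282) = 0.9, so δ = 1.282 + 1.282 = 2.563.
δ = d·√(n/2) ⇒ d = δ/√(n/2) = 2.563/√(57/2) = 0.4801.

d ≈ 0.480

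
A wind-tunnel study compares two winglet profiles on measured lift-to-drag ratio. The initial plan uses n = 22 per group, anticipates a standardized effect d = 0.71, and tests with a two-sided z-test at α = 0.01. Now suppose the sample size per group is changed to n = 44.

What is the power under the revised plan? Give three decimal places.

With n = 44 per group: δ = d·√(n/2) = 0.71 × √(44/2) = 3.3302. Critical value z_{0.005} = 2.576.
Revised power = Φ(δ − 2.576) + Φ(−δ − 2.576) = Φ(0.754) + Φ(-5.906) = 0.7747 + 0.0000 = 0.7747.

Power ≈ 0.775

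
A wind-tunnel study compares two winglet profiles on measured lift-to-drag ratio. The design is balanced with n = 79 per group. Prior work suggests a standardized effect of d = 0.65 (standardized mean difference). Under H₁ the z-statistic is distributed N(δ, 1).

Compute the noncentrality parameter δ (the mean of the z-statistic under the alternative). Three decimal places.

The noncentrality parameter scales effect size by the design's sample-size factor: δ = d·√(n/2) = 0.65 × √(79/2) = 4.0852

δ ≈ 4.085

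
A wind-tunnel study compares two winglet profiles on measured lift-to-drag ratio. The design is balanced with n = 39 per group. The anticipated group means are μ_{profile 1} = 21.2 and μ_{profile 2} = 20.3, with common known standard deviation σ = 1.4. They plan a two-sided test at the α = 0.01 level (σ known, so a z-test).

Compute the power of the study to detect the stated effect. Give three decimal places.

Power ≈ 0.604

Standardized effect: d = |μ_{profile 1} − μ_{profile 2}| / σ = |21.2 − 20.3| / 1.4 = 0.6429
Noncentrality parameter: δ = d·√(n/2) = 0.6429 × √(39/2) = 2.8388
Two-sided α = 0.01 → critical value z_{0.005} = 2.576.
Power = Φ(δ − 2.576) + Φ(−δ − 2.576) = Φ(0.263) + Φ(-5.415) = 0.6037 + 0.0000 = 0.6037.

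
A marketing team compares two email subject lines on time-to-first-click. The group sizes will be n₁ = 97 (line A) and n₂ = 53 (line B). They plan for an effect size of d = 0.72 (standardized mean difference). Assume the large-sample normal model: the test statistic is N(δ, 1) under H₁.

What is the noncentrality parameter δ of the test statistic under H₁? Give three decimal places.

δ ≈ 4.215

The noncentrality parameter scales effect size by the design's sample-size factor: δ = d / √(1/n₁ + 1/n₂) = 0.72 / √(1/97 + 1/53) = 4.2151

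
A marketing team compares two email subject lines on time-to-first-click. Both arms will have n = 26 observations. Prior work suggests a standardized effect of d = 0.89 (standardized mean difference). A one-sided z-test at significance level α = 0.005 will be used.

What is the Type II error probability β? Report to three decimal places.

β ≈ 0.263

Noncentrality parameter: δ = d·√(n/2) = 0.89 × √(26/2) = 3.2089
One-sided α = 0.005 → critical value z_{0.005} = 2.576.
Power = Φ(δ − 2.576) = Φ(0.633) = 0.7367.
Type II error: β = 1 − power = 1 − 0.7367 = 0.2633.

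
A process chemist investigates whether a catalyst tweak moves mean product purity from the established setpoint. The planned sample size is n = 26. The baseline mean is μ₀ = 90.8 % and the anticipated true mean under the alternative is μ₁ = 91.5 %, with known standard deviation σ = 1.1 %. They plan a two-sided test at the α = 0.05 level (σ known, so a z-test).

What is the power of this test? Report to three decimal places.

Standardized effect: d = |μ₁ − μ₀| / σ = |91.5 − 90.8| / 1.1 = 0.6364
Noncentrality parameter: δ = d·√n = 0.6364 × √26 = 3.2448
Two-sided α = 0.05 → critical value z_{0.025} = 1.960.
Power = Φ(δ − 1.960) + Φ(−δ − 1.960) = Φ(1.285) + Φ(-5.205) = 0.9006 + 0.0000 = 0.9006.

Power ≈ 0.901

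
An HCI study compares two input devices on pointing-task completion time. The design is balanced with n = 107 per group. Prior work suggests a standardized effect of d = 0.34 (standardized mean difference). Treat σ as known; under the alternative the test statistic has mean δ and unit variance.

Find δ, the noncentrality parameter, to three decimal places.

δ ≈ 2.487

The noncentrality parameter scales effect size by the design's sample-size factor: δ = d·√(n/2) = 0.34 × √(107/2) = 2.4869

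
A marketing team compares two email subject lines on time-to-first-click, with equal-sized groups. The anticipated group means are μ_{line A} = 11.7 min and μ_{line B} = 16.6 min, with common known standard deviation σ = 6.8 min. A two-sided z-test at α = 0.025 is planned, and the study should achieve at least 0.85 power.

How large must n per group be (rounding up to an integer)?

n = 42 per group

Standardized effect: d = |μ_{line A} − μ_{line B}| / σ = |11.7 − 16.6| / 6.8 = 0.7206
Set Φ(δ − 2.241) = 0.85; then δ − 2.241 = Φ⁻¹(0.85) = 1.036, giving δ = 3.278.
(Ignoring the negligible lower-tail rejection probability gives the usual closed-form inversion.)
δ = d·√(n/2) ⇒ n = 2(δ/d)² = 2 × (3.278 / 0.7206)² = 41.38.
Rounding up, n = 42 per group.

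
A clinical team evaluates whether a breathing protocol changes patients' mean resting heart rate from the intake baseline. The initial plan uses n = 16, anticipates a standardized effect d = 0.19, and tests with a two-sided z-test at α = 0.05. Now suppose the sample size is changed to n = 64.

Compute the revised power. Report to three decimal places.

With n = 64: δ = d·√n = 0.19 × √64 = 1.5200. Critical value z_{0.025} = 1.960.
Revised power = Φ(δ − 1.960) + Φ(−δ − 1.960) = Φ(-0.440) + Φ(-3.480) = 0.3300 + 0.0003 = 0.3302.

Power ≈ 0.330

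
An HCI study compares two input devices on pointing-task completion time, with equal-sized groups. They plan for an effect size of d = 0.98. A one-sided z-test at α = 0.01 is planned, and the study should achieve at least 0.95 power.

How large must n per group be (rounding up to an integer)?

n = 33 per group

For power 0.95 need Φ(δ − z_{0.01}) = 0.95, so δ = z_{0.01} + z_{0.05} = 2.326 + 1.645 = 3.971.
δ = d·√(n/2) ⇒ n = 2(δ/d)² = 2 × (3.971 / 0.98)² = 32.84.
Round up to the next whole unit.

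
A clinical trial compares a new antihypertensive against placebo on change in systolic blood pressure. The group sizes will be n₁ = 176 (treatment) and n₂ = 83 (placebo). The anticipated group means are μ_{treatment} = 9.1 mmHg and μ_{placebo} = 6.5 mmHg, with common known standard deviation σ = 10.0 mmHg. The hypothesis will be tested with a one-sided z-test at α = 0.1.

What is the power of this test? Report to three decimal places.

Standardized effect: d = |μ_{treatment} − μ_{placebo}| / σ = |9.1 − 6.5| / 10.0 = 0.2600
Noncentrality parameter: δ = d / √(1/n₁ + 1/n₂) = 0.2600 / √(1/176 + 1/83) = 1.9526
One-sided α = 0.1 → critical value z_{0.1} = 1.282.
Power = P(Z > 1.282 − δ) = Φ(0.671) = 0.7489.

Power ≈ 0.749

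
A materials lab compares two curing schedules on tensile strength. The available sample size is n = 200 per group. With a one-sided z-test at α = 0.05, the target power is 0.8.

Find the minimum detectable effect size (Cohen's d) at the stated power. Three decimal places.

d ≈ 0.249

Need Φ(δ − 1.645) = 0.8, so δ = 1.645 + 0.842 = 2.486.
δ = d·√(n/2) ⇒ d = δ/√(n/2) = 2.486/√(200/2) = 0.2486.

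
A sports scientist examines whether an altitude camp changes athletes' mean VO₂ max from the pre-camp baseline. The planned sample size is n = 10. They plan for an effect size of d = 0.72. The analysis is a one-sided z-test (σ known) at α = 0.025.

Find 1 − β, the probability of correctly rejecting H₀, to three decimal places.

Noncentrality parameter: δ = d·√n = 0.72 × √10 = 2.2768
Critical value for a one-sided test at α = 0.025: z_α = 1.960.
Power = P(Z > 1.960 − δ) = Φ(0.317) = 0.6243.

Power ≈ 0.624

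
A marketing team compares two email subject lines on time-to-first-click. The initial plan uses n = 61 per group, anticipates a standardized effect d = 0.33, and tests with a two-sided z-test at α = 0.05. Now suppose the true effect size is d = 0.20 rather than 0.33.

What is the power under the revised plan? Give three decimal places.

With d = 0.20: δ = d·√(n/2) = 0.20 × √(61/2) = 1.1045. Critical value z_{0.025} = 1.960.
Revised power = Φ(δ − 1.960) + Φ(−δ − 1.960) = Φ(-0.855) + Φ(-3.065) = 0.1962 + 0.0011 = 0.1972.

Power ≈ 0.197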